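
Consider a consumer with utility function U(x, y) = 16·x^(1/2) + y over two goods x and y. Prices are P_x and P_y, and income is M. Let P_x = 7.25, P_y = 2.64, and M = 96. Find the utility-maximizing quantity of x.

Thus x* = (8·P_y/P_x)² — independent of M — with the rest of income spent on y.
Plugging in: x* = (8·2.64/7.25)² = 8.4862.

x* = 8.4862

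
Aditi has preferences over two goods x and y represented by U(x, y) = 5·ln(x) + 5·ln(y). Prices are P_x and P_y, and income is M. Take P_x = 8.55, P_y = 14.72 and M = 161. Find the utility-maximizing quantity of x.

Tangency: MRS = y/x = P_x/P_y.
So 5·P_y·y = 5·P_x·x; combined with the budget, a share 0.5 of income goes to x.
Demand: x*(P_x,P_y,M) = 0.5·M/P_x and y* = 0.5·M/P_y.
At P_x=8.55, P_y=14.72, M=161: x* = 0.5·161/8.55 = 9.4152.

x* = 9.4152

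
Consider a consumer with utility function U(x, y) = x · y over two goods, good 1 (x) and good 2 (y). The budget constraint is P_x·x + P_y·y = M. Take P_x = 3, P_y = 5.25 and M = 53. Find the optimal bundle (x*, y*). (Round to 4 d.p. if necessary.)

x* = 8.8333, y* = 5.0476

MU_x/MU_y = (y)/(x); tangency sets this equal to P_x/P_y.
Rearranging, P_y·y = P_x·x. Substituting into the budget gives P_x·x·(1 + 1) = M.
Demand: x*(P_x,P_y,M) = 0.5·M/P_x and y* = 0.5·M/P_y.
At P_x=3, P_y=5.25, M=53: x* = 0.5·53/3 = 8.8333, y* = 5.0476.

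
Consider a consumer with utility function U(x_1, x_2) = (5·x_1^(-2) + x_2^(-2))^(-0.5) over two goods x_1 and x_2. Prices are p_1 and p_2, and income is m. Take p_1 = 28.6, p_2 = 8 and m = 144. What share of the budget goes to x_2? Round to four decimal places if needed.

share on x_2 = 0.2001

MU_x_1 ∝ 5·x_1^(-3), MU_x_2 ∝ x_2^(-3), so MRS = 5·(x_2/x_1)^(3) = p_1/p_2.
Hence x_2/x_1 = ((1/5)·p_1/p_2)^(1/(3)), i.e. raised to the 1/3 power.
Substitute x_2 = (x_2/x_1)·x_1 into the budget: x_1* = m/(p_1 + p_2·(x_2/x_1)).
Numerically x_2/x_1 = 0.894201, so x_1* = 144/(28.6 + 8·0.894201) = 4.0276 and x_2* = 0.894201·4.0276 = 3.6015.
Expenditure on x_2: 8·3.6015 = 28.8116; share = 0.2001.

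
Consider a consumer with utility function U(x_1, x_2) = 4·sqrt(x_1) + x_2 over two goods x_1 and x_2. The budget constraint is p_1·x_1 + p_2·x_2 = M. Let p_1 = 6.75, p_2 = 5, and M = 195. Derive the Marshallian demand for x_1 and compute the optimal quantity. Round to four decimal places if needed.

Utility is quasi-linear in x_2; the FOC for x_1 is 2/√x_1 = p_1/p_2.
Thus x_1* = (2·p_2/p_1)² — independent of M — with the rest of income spent on x_2.
Plugging in: x_1* = (2·5/6.75)² = 2.1948.

x_1* = 2.1948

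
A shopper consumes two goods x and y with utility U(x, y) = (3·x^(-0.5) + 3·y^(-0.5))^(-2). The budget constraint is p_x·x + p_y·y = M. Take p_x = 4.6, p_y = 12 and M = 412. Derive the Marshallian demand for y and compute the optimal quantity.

From the CES first-order condition, (y/x)^(1.5) = p_x/p_y.
Hence y/x = (p_x/p_y)^(1/(1.5)), i.e. raised to the 2/3 power.
With the ratio pinned down, the budget gives x* = M/(p_x + p_y·(y/x)) and y* = (y/x)·x*.
Numerically y/x = 0.527697, so x* = 412/(4.6 + 12·0.527697) = 37.6863 and y* = 0.527697·37.6863 = 19.8869.

y* = 19.8869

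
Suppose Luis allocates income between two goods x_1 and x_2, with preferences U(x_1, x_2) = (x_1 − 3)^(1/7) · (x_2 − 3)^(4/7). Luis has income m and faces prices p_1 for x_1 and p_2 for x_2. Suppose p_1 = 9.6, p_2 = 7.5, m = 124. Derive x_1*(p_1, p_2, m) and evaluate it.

Let x_1' = x_1−3, x_2' = x_2−3. MRS = (1/4)·x_2'/x_1' = p_1/p_2.
After buying the subsistence bundle (3, 3), a share 0.2 of the remaining income goes to x_1: x_1* = 3 + 0.2·(m − 3p_1 − 3p_2)/p_1.
Discretionary income = 124 − 3·9.6 − 3·7.5 = 72.7; x_1* = 3 + 0.2·72.7/9.6 = 4.5146.

x_1* = 4.5146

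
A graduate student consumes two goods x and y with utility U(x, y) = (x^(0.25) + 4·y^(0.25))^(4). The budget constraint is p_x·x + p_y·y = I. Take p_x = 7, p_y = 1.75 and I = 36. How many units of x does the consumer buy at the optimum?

x* = 0.4642

Numerically y/x = 40.317474, so x* = 36/(7 + 1.75·40.317474) = 0.4642.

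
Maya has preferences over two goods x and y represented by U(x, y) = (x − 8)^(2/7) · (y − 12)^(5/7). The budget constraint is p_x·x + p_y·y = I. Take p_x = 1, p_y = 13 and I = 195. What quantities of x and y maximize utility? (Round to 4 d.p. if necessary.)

Let x' = x−8, y' = y−12. MRS = (2/5)·y'/x' = p_x/p_y.
After buying the subsistence bundle (8, 12), a share 2/7 of the remaining income goes to x: x* = 8 + 2/7·(I − 8p_x − 12p_y)/p_x.
Discretionary income = 195 − 8·1 − 12·13 = 31; x* = 8 + 2/7·31/1 = 16.8571; y* = 12 + 5/7·31/13 = 13.7033.

x* = 16.8571, y* = 13.7033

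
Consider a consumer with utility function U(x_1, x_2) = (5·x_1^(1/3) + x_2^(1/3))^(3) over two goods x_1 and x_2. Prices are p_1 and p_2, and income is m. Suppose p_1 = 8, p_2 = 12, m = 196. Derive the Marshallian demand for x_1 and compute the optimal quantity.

x_1* = 22.8325

Substitute x_2 = (x_2/x_1)·x_1 into the budget: x_1* = m/(p_1 + p_2·(x_2/x_1)).
Numerically x_2/x_1 = 0.048686, so x_1* = 196/(8 + 12·0.048686) = 22.8325.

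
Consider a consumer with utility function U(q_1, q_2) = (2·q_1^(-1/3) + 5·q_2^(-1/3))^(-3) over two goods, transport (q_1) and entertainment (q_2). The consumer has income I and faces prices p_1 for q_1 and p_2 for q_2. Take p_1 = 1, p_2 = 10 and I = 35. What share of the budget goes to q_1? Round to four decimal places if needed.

share on q_1 = 0.2205

MRS = MU_q_1/MU_q_2 = (2/5)·(q_2/q_1)^(4/3). Set equal to p_1/p_2.
Hence q_2/q_1 = ((5/2)·p_1/p_2)^(1/(4/3)), i.e. raised to the 0.75 power.
With the ratio pinned down, the budget gives q_1* = I/(p_1 + p_2·(q_2/q_1)) and q_2* = (q_2/q_1)·q_1*.
Numerically q_2/q_1 = 0.353553, so q_1* = 35/(1 + 10·0.353553) = 7.7168 and q_2* = 0.353553·7.7168 = 2.7283.
Expenditure on q_1: 1·7.7168 = 7.7168; share = 0.2205.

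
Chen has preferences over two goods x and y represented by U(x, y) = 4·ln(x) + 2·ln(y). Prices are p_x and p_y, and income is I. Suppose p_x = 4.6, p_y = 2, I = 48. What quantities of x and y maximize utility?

The MRS is 2·y/x. Set MRS = p_x/p_y.
So 4·p_y·y = 2·p_x·x; combined with the budget, a share 2/3 of income goes to x.
Demand: x*(p_x,p_y,I) = 2/3·I/p_x and y* = 1/3·I/p_y.
At p_x=4.6, p_y=2, I=48: x* = 2/3·48/4.6 = 6.9565, y* = 8.

x* = 6.9565, y* = 8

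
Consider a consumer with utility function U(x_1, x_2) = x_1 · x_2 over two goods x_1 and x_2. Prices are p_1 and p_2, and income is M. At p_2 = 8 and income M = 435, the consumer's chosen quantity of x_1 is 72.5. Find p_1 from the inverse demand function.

The MRS is x_2/x_1. Set MRS = p_1/p_2.
So p_2·x_2 = p_1·x_1; combined with the budget, a share 0.5 of income goes to x_1.
Demand: x_1*(p_1,p_2,M) = 0.5·M/p_1 and x_2* = 0.5·M/p_2.
Set x_1* = 72.5 in the demand function and solve for p_1: p_1 = 3.

p_1 = 3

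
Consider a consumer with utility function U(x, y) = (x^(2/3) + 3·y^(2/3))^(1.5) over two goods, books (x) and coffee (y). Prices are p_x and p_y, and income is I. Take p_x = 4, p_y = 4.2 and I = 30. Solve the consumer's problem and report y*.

MRS = MU_x/MU_y = (1/3)·(y/x)^(1/3). Set equal to p_x/p_y.
Solve for the ratio: y/x = [3·p_x/p_y]^(3).
With the ratio pinned down, the budget gives x* = I/(p_x + p_y·(y/x)) and y* = (y/x)·x*.
Numerically y/x = 23.323615, so x* = 30/(4 + 4.2·23.323615) = 0.2942 and y* = 23.323615·0.2942 = 6.8626.

y* = 6.8626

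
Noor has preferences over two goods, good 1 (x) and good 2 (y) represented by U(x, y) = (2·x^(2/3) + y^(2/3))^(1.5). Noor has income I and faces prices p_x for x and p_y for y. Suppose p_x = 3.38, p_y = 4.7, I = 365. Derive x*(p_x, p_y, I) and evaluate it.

x* = 101.431

MRS = MU_x/MU_y = 2·(y/x)^(1/3). Set equal to p_x/p_y.
Solve for the ratio: y/x = [(1/2)·p_x/p_y]^(3).
Substitute y = (y/x)·x into the budget: x* = I/(p_x + p_y·(y/x)).
Numerically y/x = 0.046491, so x* = 365/(3.38 + 4.7·0.046491) = 101.431.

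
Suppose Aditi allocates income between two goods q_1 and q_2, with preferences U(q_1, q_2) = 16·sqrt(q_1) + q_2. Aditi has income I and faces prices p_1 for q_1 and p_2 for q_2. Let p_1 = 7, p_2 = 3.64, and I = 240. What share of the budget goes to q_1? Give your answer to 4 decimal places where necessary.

share on q_1 = 0.5047

Utility is quasi-linear in q_2; the FOC for q_1 is 8/√q_1 = p_1/p_2.
Solve: √q_1 = 8·p_2/p_1, so q_1*(p_1,p_2) = (8·p_2/p_1)², and q_2* = (I − p_1·q_1*)/p_2.
Plugging in: q_1* = (8·3.64/7)² = 17.3056, q_2* = 32.6541.
Expenditure on q_1: 7·17.3056 = 121.1392; share = 0.5047.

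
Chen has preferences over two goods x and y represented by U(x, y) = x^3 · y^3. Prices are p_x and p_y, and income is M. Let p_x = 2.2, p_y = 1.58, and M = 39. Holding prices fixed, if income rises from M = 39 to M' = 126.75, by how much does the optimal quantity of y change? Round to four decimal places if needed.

The MRS is y/x. Set MRS = p_x/p_y.
So 3·p_y·y = 3·p_x·x; combined with the budget, a share 0.5 of income goes to x.
Demand: x*(p_x,p_y,M) = 0.5·M/p_x and y* = 0.5·M/p_y.
At p_x=2.2, p_y=1.58, M=39: y* = 0.5·39/1.58 = 12.3418.
At M' = 126.75: y* = 40.1108. Change: 40.1108 − 12.3418 = 27.769.

Δy* = 27.769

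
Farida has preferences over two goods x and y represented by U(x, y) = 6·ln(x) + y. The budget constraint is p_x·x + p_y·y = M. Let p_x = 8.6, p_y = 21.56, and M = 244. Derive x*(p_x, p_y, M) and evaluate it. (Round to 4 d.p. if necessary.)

Set MRS = p_x/p_y: (6/x)/1 = p_x/p_y.
So x*(p_x,p_y) = 6·p_y/p_x, independent of income; and y* = (M − 6·p_y)/p_y.
At the given prices: x* = 6·21.56/8.6 = 15.0419.

x* = 15.0419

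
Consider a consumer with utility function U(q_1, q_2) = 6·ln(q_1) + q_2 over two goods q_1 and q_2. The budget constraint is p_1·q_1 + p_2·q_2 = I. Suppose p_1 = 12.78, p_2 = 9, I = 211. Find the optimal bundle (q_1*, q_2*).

q_1* = 4.2254, q_2* = 17.4444

MU_q_1 = 6/q_1, MU_q_2 = 1. Tangency: 6/q_1 = p_1/p_2.
So q_1*(p_1,p_2) = 6·p_2/p_1, independent of income; and q_2* = (I − 6·p_2)/p_2.
At the given prices: q_1* = 6·9/12.78 = 4.2254, and q_2* = 17.4444.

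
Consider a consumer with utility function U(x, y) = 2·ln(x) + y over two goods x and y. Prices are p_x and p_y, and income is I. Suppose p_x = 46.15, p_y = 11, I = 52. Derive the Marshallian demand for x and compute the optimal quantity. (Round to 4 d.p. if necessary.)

MU_x = 2/x, MU_y = 1. Tangency: 2/x = p_x/p_y.
So x*(p_x,p_y) = 2·p_y/p_x, independent of income; and y* = (I − 2·p_y)/p_y.
At the given prices: x* = 2·11/46.15 = 0.4767.

x* = 0.4767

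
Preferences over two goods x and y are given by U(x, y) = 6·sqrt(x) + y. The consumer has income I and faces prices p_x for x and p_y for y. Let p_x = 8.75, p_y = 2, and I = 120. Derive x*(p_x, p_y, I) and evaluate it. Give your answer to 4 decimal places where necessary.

MU_x = 3/√x, MU_y = 1. Tangency: 3/√x = p_x/p_y.
Thus x* = (3·p_y/p_x)² — independent of I — with the rest of income spent on y.
Plugging in: x* = (3·2/8.75)² = 0.4702.

x* = 0.4702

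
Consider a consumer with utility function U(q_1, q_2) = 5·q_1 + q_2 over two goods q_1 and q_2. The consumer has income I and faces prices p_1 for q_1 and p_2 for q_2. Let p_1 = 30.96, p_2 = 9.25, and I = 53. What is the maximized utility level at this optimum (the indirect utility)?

Linear utility — the consumer picks whichever good has higher MU/price: 5/30.96 = 0.1615 vs 1/9.25 = 0.1081.
q_1 gives more utility per dollar, so spend all income on q_1: q_1* = I/p_1, q_2* = 0.
Numerically: q_1* = 1.7119, q_2* = 0.
Utility at the optimum: U(1.7119, 0) = 8.5594.

V = 8.5594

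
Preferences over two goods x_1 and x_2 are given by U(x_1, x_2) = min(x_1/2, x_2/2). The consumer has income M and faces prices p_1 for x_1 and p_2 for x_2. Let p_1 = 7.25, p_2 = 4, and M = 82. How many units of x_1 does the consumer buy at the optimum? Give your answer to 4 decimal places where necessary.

With perfect complements, no substitution: consume in ratio x_1:x_2 = 2:2.
Budget: p_1·x_1 + p_2·x_1 = M, so (2·p_1 + 2·p_2)·x_1 = 2·M.
Demand: x_1*(p_1,p_2,M) = 2·M/(2·p_1 + 2·p_2), x_2* = 2·M/(2·p_1 + 2·p_2).
Here 2·7.25 + 2·4 = 22.5, giving x_1* = 7.2889.

x_1* = 7.2889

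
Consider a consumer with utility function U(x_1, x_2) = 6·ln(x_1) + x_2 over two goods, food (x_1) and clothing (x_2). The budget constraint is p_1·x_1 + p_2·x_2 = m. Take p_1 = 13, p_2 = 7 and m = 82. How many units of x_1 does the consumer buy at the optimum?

x_1* = 3.2308

Set MRS = p_1/p_2: (6/x_1)/1 = p_1/p_2.
So x_1*(p_1,p_2) = 6·p_2/p_1, independent of income; and x_2* = (m − 6·p_2)/p_2.
At the given prices: x_1* = 6·7/13 = 3.2308.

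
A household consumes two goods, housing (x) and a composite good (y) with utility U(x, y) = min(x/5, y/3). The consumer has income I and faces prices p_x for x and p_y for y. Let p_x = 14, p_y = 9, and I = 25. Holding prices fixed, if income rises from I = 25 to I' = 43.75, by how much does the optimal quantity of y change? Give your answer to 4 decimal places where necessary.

With perfect complements, no substitution: consume in ratio x:y = 5:3.
Budget: p_x·x + p_y·(3/5)·x = I, so (5·p_x + 3·p_y)·x = 5·I.
Demand: x*(p_x,p_y,I) = 5·I/(5·p_x + 3·p_y), y* = 3·I/(5·p_x + 3·p_y).
Here 5·14 + 3·9 = 97, giving y* = 0.7732.
At I' = 43.75: y* = 1.3531. Change: 1.3531 − 0.7732 = 0.5799.

Δy* = 0.5799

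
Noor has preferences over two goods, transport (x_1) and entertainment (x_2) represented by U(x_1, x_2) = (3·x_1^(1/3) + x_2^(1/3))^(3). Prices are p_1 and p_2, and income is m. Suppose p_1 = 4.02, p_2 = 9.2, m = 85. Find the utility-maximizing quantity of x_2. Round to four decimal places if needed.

From the CES first-order condition, 3·(x_2/x_1)^(2/3) = p_1/p_2.
Hence x_2/x_1 = ((1/3)·p_1/p_2)^(1/(2/3)), i.e. raised to the 1.5 power.
Substitute x_2 = (x_2/x_1)·x_1 into the budget: x_1* = m/(p_1 + p_2·(x_2/x_1)).
Numerically x_2/x_1 = 0.055587, so x_1* = 85/(4.02 + 9.2·0.055587) = 18.758 and x_2* = 0.055587·18.758 = 1.0427.

x_2* = 1.0427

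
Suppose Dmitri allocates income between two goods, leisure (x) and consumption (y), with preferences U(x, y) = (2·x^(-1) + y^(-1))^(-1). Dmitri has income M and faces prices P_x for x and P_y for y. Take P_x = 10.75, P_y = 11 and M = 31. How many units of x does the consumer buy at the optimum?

MU_x ∝ 2·x^(-2), MU_y ∝ y^(-2), so MRS = 2·(y/x)^(2) = P_x/P_y.
Hence y/x = ((1/2)·P_x/P_y)^(1/(2)), i.e. raised to the 0.5 power.
Substitute y = (y/x)·x into the budget: x* = M/(P_x + P_y·(y/x)).
Numerically y/x = 0.699025, so x* = 31/(10.75 + 11·0.699025) = 1.6812.

x* = 1.6812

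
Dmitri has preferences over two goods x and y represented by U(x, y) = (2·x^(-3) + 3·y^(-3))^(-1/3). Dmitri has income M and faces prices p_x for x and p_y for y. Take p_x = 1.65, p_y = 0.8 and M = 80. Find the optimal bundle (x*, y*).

x* = 29.5095, y* = 39.1366

From the CES first-order condition, (2/3)·(y/x)^(4) = p_x/p_y.
Hence y/x = ((3/2)·p_x/p_y)^(1/(4)), i.e. raised to the 0.25 power.
Substitute y = (y/x)·x into the budget: x* = M/(p_x + p_y·(y/x)).
Numerically y/x = 1.326238, so x* = 80/(1.65 + 0.8·1.326238) = 29.5095 and y* = 1.326238·29.5095 = 39.1366.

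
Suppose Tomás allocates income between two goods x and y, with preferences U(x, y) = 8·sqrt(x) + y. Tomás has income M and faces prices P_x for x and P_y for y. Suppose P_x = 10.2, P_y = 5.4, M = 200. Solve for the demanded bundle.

x* = 4.4844, y* = 28.5664

Set MRS = P_x/P_y: 4·x^(−1/2) = P_x/P_y.
Solve: √x = 4·P_y/P_x, so x*(P_x,P_y) = (4·P_y/P_x)², and y* = (M − P_x·x*)/P_y.
Plugging in: x* = (4·5.4/10.2)² = 4.4844, y* = 28.5664.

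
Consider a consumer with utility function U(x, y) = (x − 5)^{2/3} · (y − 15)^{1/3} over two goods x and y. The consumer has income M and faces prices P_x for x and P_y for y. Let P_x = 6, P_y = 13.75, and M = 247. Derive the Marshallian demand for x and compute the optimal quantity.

x* = 6.1944

Let x' = x−5, y' = y−15. MRS = 2·y'/x' = P_x/P_y.
After buying the subsistence bundle (5, 15), a share 2/3 of the remaining income goes to x: x* = 5 + 2/3·(M − 5P_x − 15P_y)/P_x.
Discretionary income = 247 − 5·6 − 15·13.75 = 10.75; x* = 5 + 2/3·10.75/6 = 6.1944.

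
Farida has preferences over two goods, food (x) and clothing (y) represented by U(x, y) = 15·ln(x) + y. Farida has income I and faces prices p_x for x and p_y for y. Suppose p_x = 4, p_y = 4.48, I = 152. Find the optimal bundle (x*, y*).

x* = 16.8, y* = 18.9286

MU_x = 15/x, MU_y = 1. Tangency: 15/x = p_x/p_y.
So x*(p_x,p_y) = 15·p_y/p_x, independent of income; and y* = (I − 15·p_y)/p_y.
At the given prices: x* = 15·4.48/4 = 16.8, and y* = 18.9286.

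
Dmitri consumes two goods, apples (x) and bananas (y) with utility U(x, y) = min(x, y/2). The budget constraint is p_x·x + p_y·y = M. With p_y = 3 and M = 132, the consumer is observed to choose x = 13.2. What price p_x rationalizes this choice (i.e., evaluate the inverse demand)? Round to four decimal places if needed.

p_x = 4

Leontief preferences: the optimum is at the kink where x/1 = y/2, i.e. y = 2·x.
Budget: p_x·x + p_y·2·x = M, so (p_x + 2·p_y)·x = M.
Demand: x*(p_x,p_y,M) = M/(p_x + 2·p_y), y* = 2·M/(p_x + 2·p_y).
Set x* = 13.2 in the demand function and solve for p_x: p_x = 4.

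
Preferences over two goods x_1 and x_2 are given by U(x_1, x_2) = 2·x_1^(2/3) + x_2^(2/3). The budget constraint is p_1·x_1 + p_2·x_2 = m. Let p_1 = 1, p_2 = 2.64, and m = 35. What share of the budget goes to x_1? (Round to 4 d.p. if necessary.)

Substitute x_2 = (x_2/x_1)·x_1 into the budget: x_1* = m/(p_1 + p_2·(x_2/x_1)).
Numerically x_2/x_1 = 0.006794, so x_1* = 35/(1 + 2.64·0.006794) = 34.3833 and x_2* = 0.006794·34.3833 = 0.2336.
Expenditure on x_1: 1·34.3833 = 34.3833; share = 0.9824.

share on x_1 = 0.9824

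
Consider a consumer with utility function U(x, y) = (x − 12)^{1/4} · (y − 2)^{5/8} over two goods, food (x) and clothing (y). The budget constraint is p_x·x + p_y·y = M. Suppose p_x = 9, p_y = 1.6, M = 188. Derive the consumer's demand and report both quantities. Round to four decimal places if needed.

x* = 14.4381, y* = 36.2857

This is Cobb-Douglas in (x−12, y−2): tangency gives 0.25·p_y·(y−2) = 0.625·p_x·(x−12).
After buying the subsistence bundle (12, 2), a share 2/7 of the remaining income goes to x: x* = 12 + 2/7·(M − 12p_x − 2p_y)/p_x.
Discretionary income = 188 − 12·9 − 2·1.6 = 76.8; x* = 12 + 2/7·76.8/9 = 14.4381; y* = 2 + 5/7·76.8/1.6 = 36.2857.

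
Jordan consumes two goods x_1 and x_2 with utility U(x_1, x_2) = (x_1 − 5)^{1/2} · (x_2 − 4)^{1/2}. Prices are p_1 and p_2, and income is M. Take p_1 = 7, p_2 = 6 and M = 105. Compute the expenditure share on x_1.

After buying the subsistence bundle (5, 4), a share 0.5 of the remaining income goes to x_1: x_1* = 5 + 0.5·(M − 5p_1 − 4p_2)/p_1.
Discretionary income = 105 − 5·7 − 4·6 = 46; x_1* = 5 + 0.5·46/7 = 8.2857; x_2* = 4 + 0.5·46/6 = 7.8333.
Expenditure on x_1: 7·8.2857 = 58; share = 0.5524.

share on x_1 = 0.5524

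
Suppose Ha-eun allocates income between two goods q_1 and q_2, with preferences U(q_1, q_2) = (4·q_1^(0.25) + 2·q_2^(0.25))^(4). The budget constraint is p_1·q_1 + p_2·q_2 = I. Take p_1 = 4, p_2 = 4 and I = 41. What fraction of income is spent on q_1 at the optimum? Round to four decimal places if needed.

share on q_1 = 0.7159

MRS = MU_q_1/MU_q_2 = 2·(q_2/q_1)^(0.75). Set equal to p_1/p_2.
Hence q_2/q_1 = ((1/2)·p_1/p_2)^(1/(0.75)), i.e. raised to the 4/3 power.
With the ratio pinned down, the budget gives q_1* = I/(p_1 + p_2·(q_2/q_1)) and q_2* = (q_2/q_1)·q_1*.
Numerically q_2/q_1 = 0.39685, so q_1* = 41/(4 + 4·0.39685) = 7.3379 and q_2* = 0.39685·7.3379 = 2.9121.
Expenditure on q_1: 4·7.3379 = 29.3518; share = 0.7159.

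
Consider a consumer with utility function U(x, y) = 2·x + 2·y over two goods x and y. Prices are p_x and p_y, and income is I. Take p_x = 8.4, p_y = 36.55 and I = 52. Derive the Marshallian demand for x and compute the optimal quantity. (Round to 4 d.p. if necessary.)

x* = 6.1905

Linear utility — the consumer picks whichever good has higher MU/price: 2/8.4 = 0.2381 vs 2/36.55 = 0.0547.
x gives more utility per dollar, so spend all income on x: x* = I/p_x, y* = 0.
Numerically: x* = 6.1905, y* = 0.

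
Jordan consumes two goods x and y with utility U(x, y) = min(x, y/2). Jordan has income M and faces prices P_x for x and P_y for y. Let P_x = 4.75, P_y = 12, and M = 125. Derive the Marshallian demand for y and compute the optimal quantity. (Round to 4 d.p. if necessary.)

Here 4.75 + 2·12 = 28.75, giving y* = 8.6957.

y* = 8.6957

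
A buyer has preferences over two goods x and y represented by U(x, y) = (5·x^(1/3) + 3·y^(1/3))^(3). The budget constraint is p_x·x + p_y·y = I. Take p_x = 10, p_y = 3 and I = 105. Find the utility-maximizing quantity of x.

x* = 5.6802

With the ratio pinned down, the budget gives x* = I/(p_x + p_y·(y/x)) and y* = (y/x)·x*.
Numerically y/x = 2.828427, so x* = 105/(10 + 3·2.828427) = 5.6802.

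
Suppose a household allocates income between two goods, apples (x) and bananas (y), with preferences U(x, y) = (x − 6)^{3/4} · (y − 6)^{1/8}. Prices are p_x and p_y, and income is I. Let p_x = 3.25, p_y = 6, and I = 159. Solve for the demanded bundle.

x* = 33.2967, y* = 8.4643

This is Cobb-Douglas in (x−6, y−6): tangency gives 0.75·p_y·(y−6) = 0.125·p_x·(x−6).
After buying the subsistence bundle (6, 6), a share 6/7 of the remaining income goes to x: x* = 6 + 6/7·(I − 6p_x − 6p_y)/p_x.
Discretionary income = 159 − 6·3.25 − 6·6 = 103.5; x* = 6 + 6/7·103.5/3.25 = 33.2967; y* = 6 + 1/7·103.5/6 = 8.4643.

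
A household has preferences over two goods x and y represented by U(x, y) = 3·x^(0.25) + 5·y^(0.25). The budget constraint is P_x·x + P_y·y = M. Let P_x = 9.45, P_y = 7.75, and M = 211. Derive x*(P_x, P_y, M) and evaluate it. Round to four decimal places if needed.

x* = 7.1769

MRS = MU_x/MU_y = (3/5)·(y/x)^(0.75). Set equal to P_x/P_y.
Hence y/x = ((5/3)·P_x/P_y)^(1/(0.75)), i.e. raised to the 4/3 power.
With the ratio pinned down, the budget gives x* = M/(P_x + P_y·(y/x)) and y* = (y/x)·x*.
Numerically y/x = 2.574177, so x* = 211/(9.45 + 7.75·2.574177) = 7.1769.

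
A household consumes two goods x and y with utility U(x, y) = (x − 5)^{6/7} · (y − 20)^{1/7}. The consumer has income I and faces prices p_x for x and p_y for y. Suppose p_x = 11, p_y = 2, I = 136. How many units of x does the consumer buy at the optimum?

x* = 8.1948

MRS = 6·(y−20)/(x−5). Tangency with p_x/p_y gives y−20 = (1/6)·(p_x/p_y)·(x−5).
Substituting into the budget: x* = 5 + 6/7·(I − 5·p_x − 20·p_y)/p_x, and y* = 20 + 1/7·(…)/p_y.
Discretionary income = 136 − 5·11 − 20·2 = 41; x* = 5 + 6/7·41/11 = 8.1948.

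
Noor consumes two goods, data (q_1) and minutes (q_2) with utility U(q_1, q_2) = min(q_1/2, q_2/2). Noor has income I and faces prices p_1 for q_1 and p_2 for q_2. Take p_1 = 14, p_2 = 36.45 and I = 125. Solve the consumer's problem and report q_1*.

q_1* = 2.4777

With perfect complements, no substitution: consume in ratio q_1:q_2 = 2:2.
Budget: p_1·q_1 + p_2·q_1 = I, so (2·p_1 + 2·p_2)·q_1 = 2·I.
Demand: q_1*(p_1,p_2,I) = 2·I/(2·p_1 + 2·p_2), q_2* = 2·I/(2·p_1 + 2·p_2).
Here 2·14 + 2·36.45 = 100.9, giving q_1* = 2.4777.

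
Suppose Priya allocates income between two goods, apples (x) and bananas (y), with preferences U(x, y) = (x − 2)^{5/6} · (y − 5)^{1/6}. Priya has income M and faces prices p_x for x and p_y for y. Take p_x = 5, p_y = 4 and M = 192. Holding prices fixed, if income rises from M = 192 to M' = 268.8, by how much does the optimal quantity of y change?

Δy* = 3.2

Let x' = x−2, y' = y−5. MRS = 5·y'/x' = p_x/p_y.
After buying the subsistence bundle (2, 5), a share 5/6 of the remaining income goes to x: x* = 2 + 5/6·(M − 2p_x − 5p_y)/p_x.
Discretionary income = 192 − 2·5 − 5·4 = 162; y* = 5 + 1/6·162/4 = 11.75.
At M' = 268.8: y* = 14.95. Change: 14.95 − 11.75 = 3.2.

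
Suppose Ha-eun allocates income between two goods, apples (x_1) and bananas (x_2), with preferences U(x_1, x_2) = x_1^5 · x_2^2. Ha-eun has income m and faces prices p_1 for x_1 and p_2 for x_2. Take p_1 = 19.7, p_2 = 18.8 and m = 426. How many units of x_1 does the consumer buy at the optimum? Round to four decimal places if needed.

x_1* = 15.446

Tangency: MRS = (5/2)·x_2/x_1 = p_1/p_2.
So 5·p_2·x_2 = 2·p_1·x_1; combined with the budget, a share 5/7 of income goes to x_1.
Demand: x_1*(p_1,p_2,m) = 5/7·m/p_1 and x_2* = 2/7·m/p_2.
At p_1=19.7, p_2=18.8, m=426: x_1* = 5/7·426/19.7 = 15.446.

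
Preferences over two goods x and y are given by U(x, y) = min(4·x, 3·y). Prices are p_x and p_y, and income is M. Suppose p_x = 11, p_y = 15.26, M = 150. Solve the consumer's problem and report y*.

y* = 6.3803

Demand: x*(p_x,p_y,M) = 3·M/(3·p_x + 4·p_y), y* = 4·M/(3·p_x + 4·p_y).
Here 3·11 + 4·15.26 = 94.04, giving y* = 6.3803.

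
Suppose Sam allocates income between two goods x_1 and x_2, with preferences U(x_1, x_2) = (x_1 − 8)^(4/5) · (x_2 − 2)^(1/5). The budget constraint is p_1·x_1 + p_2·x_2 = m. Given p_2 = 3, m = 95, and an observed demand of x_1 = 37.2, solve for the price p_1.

MRS = 4·(x_2−2)/(x_1−8). Tangency with p_1/p_2 gives x_2−2 = (1/4)·(p_1/p_2)·(x_1−8).
After buying the subsistence bundle (8, 2), a share 0.8 of the remaining income goes to x_1: x_1* = 8 + 0.8·(m − 8p_1 − 2p_2)/p_1.
Set x_1* = 37.2 in the demand function and solve for p_1: p_1 = 2.

p_1 = 2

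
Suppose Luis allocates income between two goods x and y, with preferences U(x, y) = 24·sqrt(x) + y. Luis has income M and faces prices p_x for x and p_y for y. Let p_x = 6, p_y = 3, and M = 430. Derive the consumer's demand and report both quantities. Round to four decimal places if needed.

x* = 36, y* = 71.3333

MU_x = 12/√x, MU_y = 1. Tangency: 12/√x = p_x/p_y.
Solve: √x = 12·p_y/p_x, so x*(p_x,p_y) = (12·p_y/p_x)², and y* = (M − p_x·x*)/p_y.
Plugging in: x* = (12·3/6)² = 36, y* = 71.3333.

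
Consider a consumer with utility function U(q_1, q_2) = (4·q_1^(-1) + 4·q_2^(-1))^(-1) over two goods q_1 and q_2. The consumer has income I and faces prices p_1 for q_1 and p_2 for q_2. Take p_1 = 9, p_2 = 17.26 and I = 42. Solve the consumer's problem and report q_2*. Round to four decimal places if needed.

q_2* = 1.413

With the ratio pinned down, the budget gives q_1* = I/(p_1 + p_2·(q_2/q_1)) and q_2* = (q_2/q_1)·q_1*.
Numerically q_2/q_1 = 0.722106, so q_1* = 42/(9 + 17.26·0.722106) = 1.9568 and q_2* = 0.722106·1.9568 = 1.413.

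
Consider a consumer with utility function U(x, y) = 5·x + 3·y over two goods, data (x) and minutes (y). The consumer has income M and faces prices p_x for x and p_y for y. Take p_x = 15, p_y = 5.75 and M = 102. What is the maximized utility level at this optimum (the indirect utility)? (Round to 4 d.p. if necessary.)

V = 53.2174

Perfect substitutes: compare marginal utility per dollar. 5/p_x vs 3/p_y → 0.3333 vs 0.5217.
y gives more utility per dollar, so spend all income on y: y* = M/p_y, x* = 0.
Numerically: x* = 0, y* = 17.7391.
Utility at the optimum: U(0, 17.7391) = 53.2174.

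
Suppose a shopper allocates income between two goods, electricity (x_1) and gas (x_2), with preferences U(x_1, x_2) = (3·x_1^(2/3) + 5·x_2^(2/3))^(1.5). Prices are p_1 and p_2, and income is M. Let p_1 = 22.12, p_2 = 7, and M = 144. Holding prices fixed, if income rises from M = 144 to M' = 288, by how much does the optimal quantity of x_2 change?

MU_x_1 ∝ 3·x_1^(-1/3), MU_x_2 ∝ 5·x_2^(-1/3), so MRS = (3/5)·(x_2/x_1)^(1/3) = p_1/p_2.
Solve for the ratio: x_2/x_1 = [(5/3)·p_1/p_2]^(3).
With the ratio pinned down, the budget gives x_1* = M/(p_1 + p_2·(x_2/x_1)) and x_2* = (x_2/x_1)·x_1*.
Numerically x_2/x_1 = 146.08563, so x_1* = 144/(22.12 + 7·146.08563) = 0.1378 and x_2* = 146.08563·0.1378 = 20.1359.
At M' = 288: x_2* = 40.2717. Change: 40.2717 − 20.1359 = 20.1359.

Δx_2* = 20.1359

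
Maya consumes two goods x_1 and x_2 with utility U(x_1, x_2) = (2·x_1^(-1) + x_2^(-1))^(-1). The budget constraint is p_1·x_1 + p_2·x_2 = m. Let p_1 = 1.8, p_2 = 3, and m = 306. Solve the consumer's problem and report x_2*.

Numerically x_2/x_1 = 0.547723, so x_1* = 306/(1.8 + 3·0.547723) = 88.8717 and x_2* = 0.547723·88.8717 = 48.677.

x_2* = 48.677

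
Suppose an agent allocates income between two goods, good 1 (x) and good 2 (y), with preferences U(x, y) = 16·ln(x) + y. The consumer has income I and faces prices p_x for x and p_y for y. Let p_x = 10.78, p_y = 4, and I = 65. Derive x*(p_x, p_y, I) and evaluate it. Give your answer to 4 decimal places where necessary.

x* = 5.9369

MU_x = 16/x, MU_y = 1. Tangency: 16/x = p_x/p_y.
So x*(p_x,p_y) = 16·p_y/p_x, independent of income; and y* = (I − 16·p_y)/p_y.
At the given prices: x* = 16·4/10.78 = 5.9369.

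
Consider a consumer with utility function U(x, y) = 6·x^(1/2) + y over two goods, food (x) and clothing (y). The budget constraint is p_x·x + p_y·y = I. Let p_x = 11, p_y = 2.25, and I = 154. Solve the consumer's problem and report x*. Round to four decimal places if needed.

x* = 0.3765

Plugging in: x* = (3·2.25/11)² = 0.3765.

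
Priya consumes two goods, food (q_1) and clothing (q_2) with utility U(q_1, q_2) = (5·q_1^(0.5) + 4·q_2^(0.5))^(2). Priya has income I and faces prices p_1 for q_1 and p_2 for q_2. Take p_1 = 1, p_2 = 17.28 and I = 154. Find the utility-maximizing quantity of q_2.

q_2* = 0.3183

MU_q_1 ∝ 5·q_1^(-0.5), MU_q_2 ∝ 4·q_2^(-0.5), so MRS = (5/4)·(q_2/q_1)^(0.5) = p_1/p_2.
Solve for the ratio: q_2/q_1 = [(4/5)·p_1/p_2]^(2).
Substitute q_2 = (q_2/q_1)·q_1 into the budget: q_1* = I/(p_1 + p_2·(q_2/q_1)).
Numerically q_2/q_1 = 0.002143, so q_1* = 154/(1 + 17.28·0.002143) = 148.5 and q_2* = 0.002143·148.5 = 0.3183.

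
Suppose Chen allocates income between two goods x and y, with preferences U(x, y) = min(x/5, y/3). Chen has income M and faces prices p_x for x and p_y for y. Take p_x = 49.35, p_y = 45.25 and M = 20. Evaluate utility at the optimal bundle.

With perfect complements, no substitution: consume in ratio x:y = 5:3.
Budget: p_x·x + p_y·(3/5)·x = M, so (5·p_x + 3·p_y)·x = 5·M.
Demand: x*(p_x,p_y,M) = 5·M/(5·p_x + 3·p_y), y* = 3·M/(5·p_x + 3·p_y).
Here 5·49.35 + 3·45.25 = 382.5, giving x* = 0.2614 and y* = 0.1569.
Utility at the optimum: U(0.2614, 0.1569) = 0.0523.

V = 0.0523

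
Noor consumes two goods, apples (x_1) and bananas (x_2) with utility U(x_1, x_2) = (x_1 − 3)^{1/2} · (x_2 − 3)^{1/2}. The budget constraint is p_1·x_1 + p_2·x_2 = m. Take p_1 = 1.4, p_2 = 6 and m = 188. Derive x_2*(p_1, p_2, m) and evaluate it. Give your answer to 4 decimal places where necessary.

x_2* = 16.8167

After buying the subsistence bundle (3, 3), a share 0.5 of the remaining income goes to x_1: x_1* = 3 + 0.5·(m − 3p_1 − 3p_2)/p_1.
Discretionary income = 188 − 3·1.4 − 3·6 = 165.8; x_2* = 3 + 0.5·165.8/6 = 16.8167.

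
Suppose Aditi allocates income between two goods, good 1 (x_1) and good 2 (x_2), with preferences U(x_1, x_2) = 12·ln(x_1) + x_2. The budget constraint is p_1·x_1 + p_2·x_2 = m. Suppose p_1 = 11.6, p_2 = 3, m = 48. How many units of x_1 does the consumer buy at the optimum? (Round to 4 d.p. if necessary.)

x_1* = 3.1034

MU_x_1 = 12/x_1, MU_x_2 = 1. Tangency: 12/x_1 = p_1/p_2.
So x_1*(p_1,p_2) = 12·p_2/p_1, independent of income; and x_2* = (m − 12·p_2)/p_2.
At the given prices: x_1* = 12·3/11.6 = 3.1034.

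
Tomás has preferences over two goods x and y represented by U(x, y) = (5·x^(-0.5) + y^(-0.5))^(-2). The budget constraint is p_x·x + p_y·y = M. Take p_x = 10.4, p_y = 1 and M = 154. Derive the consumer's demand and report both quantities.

x* = 12.8019, y* = 20.8601

MRS = MU_x/MU_y = 5·(y/x)^(1.5). Set equal to p_x/p_y.
Solve for the ratio: y/x = [(1/5)·p_x/p_y]^(2/3).
Substitute y = (y/x)·x into the budget: x* = M/(p_x + p_y·(y/x)).
Numerically y/x = 1.629454, so x* = 154/(10.4 + 1·1.629454) = 12.8019 and y* = 1.629454·12.8019 = 20.8601.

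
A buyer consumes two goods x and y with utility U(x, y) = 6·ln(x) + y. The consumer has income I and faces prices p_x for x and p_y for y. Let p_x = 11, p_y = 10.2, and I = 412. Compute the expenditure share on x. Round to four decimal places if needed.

MU_x = 6/x, MU_y = 1. Tangency: 6/x = p_x/p_y.
So x*(p_x,p_y) = 6·p_y/p_x, independent of income; and y* = (I − 6·p_y)/p_y.
At the given prices: x* = 6·10.2/11 = 5.5636, and y* = 34.3922.
Expenditure on x: 11·5.5636 = 61.2; share = 0.1485.

share on x = 0.1485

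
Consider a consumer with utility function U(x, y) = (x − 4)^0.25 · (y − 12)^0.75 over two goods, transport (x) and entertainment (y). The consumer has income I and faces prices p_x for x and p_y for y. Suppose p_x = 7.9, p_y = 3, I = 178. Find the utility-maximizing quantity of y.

y* = 39.6

This is Cobb-Douglas in (x−4, y−12): tangency gives 0.25·p_y·(y−12) = 0.75·p_x·(x−4).
Substituting into the budget: x* = 4 + 0.25·(I − 4·p_x − 12·p_y)/p_x, and y* = 12 + 0.75·(…)/p_y.
Discretionary income = 178 − 4·7.9 − 12·3 = 110.4; y* = 12 + 0.75·110.4/3 = 39.6.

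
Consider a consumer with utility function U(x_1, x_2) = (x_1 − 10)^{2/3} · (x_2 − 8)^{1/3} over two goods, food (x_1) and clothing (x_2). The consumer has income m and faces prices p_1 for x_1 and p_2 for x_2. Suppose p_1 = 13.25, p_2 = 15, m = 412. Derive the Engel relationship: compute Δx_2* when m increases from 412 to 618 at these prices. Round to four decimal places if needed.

Δx_2* = 4.5778

Substituting into the budget: x_1* = 10 + 2/3·(m − 10·p_1 − 8·p_2)/p_1, and x_2* = 8 + 1/3·(…)/p_2.
Discretionary income = 412 − 10·13.25 − 8·15 = 159.5; x_2* = 8 + 1/3·159.5/15 = 11.5444.
At m' = 618: x_2* = 16.1222. Change: 16.1222 − 11.5444 = 4.5778.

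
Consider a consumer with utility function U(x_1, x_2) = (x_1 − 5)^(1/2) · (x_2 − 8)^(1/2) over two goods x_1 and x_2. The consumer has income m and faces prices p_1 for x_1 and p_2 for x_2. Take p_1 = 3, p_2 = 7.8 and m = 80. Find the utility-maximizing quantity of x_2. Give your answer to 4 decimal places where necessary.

MRS = (x_2−8)/(x_1−5). Tangency with p_1/p_2 gives x_2−8 = (p_1/p_2)·(x_1−5).
Substituting into the budget: x_1* = 5 + 0.5·(m − 5·p_1 − 8·p_2)/p_1, and x_2* = 8 + 0.5·(…)/p_2.
Discretionary income = 80 − 5·3 − 8·7.8 = 2.6; x_2* = 8 + 0.5·2.6/7.8 = 8.1667.

x_2* = 8.1667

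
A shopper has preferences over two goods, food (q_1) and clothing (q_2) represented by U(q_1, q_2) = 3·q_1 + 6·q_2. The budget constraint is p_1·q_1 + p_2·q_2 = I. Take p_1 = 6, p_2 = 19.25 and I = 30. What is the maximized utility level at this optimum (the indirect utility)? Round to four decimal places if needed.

V = 15

Perfect substitutes: compare marginal utility per dollar. 3/p_1 vs 6/p_2 → 0.5 vs 0.3117.
q_1 gives more utility per dollar, so spend all income on q_1: q_1* = I/p_1, q_2* = 0.
Numerically: q_1* = 5, q_2* = 0.
Utility at the optimum: U(5, 0) = 15.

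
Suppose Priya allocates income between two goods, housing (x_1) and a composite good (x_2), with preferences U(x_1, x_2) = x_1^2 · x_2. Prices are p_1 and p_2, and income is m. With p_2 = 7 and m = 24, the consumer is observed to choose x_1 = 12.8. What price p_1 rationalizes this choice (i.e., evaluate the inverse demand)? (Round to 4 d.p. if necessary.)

p_1 = 1.25

MU_x_1/MU_x_2 = (2·x_2)/(x_1); tangency sets this equal to p_1/p_2.
So 2·p_2·x_2 = p_1·x_1; combined with the budget, a share 2/3 of income goes to x_1.
Demand: x_1*(p_1,p_2,m) = 2/3·m/p_1 and x_2* = 1/3·m/p_2.
Set x_1* = 12.8 in the demand function and solve for p_1: p_1 = 1.25.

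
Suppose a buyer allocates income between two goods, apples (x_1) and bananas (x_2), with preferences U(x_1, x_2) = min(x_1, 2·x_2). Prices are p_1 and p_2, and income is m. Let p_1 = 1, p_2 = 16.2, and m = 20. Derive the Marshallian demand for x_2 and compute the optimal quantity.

x_2* = 1.0989

Leontief preferences: the optimum is at the kink where x_1/2 = x_2/1, i.e. x_2 = (1/2)·x_1.
Budget: p_1·x_1 + p_2·(1/2)·x_1 = m, so (2·p_1 + p_2)·x_1 = 2·m.
Demand: x_1*(p_1,p_2,m) = 2·m/(2·p_1 + p_2), x_2* = m/(2·p_1 + p_2).
Here 2·1 + 16.2 = 18.2, giving x_2* = 1.0989.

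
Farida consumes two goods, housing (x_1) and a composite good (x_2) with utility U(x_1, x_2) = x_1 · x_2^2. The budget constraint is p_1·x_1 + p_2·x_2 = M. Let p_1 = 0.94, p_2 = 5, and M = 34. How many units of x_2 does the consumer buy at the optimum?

x_2* = 4.5333

MU_x_1/MU_x_2 = (x_2)/(2·x_1); tangency sets this equal to p_1/p_2.
Rearranging, p_2·x_2 = 2·p_1·x_1. Substituting into the budget gives p_1·x_1·(1 + 2) = M.
Demand: x_1*(p_1,p_2,M) = 1/3·M/p_1 and x_2* = 2/3·M/p_2.
At p_1=0.94, p_2=5, M=34: x_2* = 2/3·34/5 = 4.5333.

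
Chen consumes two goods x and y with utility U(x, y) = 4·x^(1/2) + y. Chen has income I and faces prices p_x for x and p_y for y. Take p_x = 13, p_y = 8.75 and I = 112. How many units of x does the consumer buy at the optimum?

x* = 1.8121

MU_x = 2/√x, MU_y = 1. Tangency: 2/√x = p_x/p_y.
Thus x* = (2·p_y/p_x)² — independent of I — with the rest of income spent on y.
Plugging in: x* = (2·8.75/13)² = 1.8121.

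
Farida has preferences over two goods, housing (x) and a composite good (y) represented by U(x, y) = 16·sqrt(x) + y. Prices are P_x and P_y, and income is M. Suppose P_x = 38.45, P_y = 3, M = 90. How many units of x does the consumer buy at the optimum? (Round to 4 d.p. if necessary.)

Set MRS = P_x/P_y: 8·x^(−1/2) = P_x/P_y.
Solve: √x = 8·P_y/P_x, so x*(P_x,P_y) = (8·P_y/P_x)², and y* = (M − P_x·x*)/P_y.
Plugging in: x* = (8·3/38.45)² = 0.3896.

x* = 0.3896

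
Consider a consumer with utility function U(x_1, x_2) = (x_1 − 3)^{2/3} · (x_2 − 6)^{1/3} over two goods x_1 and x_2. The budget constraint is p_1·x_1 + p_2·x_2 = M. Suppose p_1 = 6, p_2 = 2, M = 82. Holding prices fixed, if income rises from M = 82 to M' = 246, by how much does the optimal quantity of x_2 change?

Let x_1' = x_1−3, x_2' = x_2−6. MRS = 2·x_2'/x_1' = p_1/p_2.
Substituting into the budget: x_1* = 3 + 2/3·(M − 3·p_1 − 6·p_2)/p_1, and x_2* = 6 + 1/3·(…)/p_2.
Discretionary income = 82 − 3·6 − 6·2 = 52; x_2* = 6 + 1/3·52/2 = 14.6667.
At M' = 246: x_2* = 42. Change: 42 − 14.6667 = 27.3333.

Δx_2* = 27.3333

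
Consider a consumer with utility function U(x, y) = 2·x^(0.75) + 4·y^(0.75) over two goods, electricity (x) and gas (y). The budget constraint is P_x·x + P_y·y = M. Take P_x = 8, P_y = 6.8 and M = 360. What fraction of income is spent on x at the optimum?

share on x = 0.037

From the CES first-order condition, (1/2)·(y/x)^(0.25) = P_x/P_y.
Hence y/x = (2·P_x/P_y)^(1/(0.25)), i.e. raised to the 4 power.
With the ratio pinned down, the budget gives x* = M/(P_x + P_y·(y/x)) and y* = (y/x)·x*.
Numerically y/x = 30.650974, so x* = 360/(8 + 6.8·30.650974) = 1.6634 and y* = 30.650974·1.6634 = 50.9843.
Expenditure on x: 8·1.6634 = 13.3071; share = 0.037.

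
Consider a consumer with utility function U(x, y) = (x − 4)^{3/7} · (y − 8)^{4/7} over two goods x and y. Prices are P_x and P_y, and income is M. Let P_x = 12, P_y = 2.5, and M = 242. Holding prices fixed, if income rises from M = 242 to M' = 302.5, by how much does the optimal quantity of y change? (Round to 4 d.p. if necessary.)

This is Cobb-Douglas in (x−4, y−8): tangency gives 3/7·P_y·(y−8) = 4/7·P_x·(x−4).
After buying the subsistence bundle (4, 8), a share 3/7 of the remaining income goes to x: x* = 4 + 3/7·(M − 4P_x − 8P_y)/P_x.
Discretionary income = 242 − 4·12 − 8·2.5 = 174; y* = 8 + 4/7·174/2.5 = 47.7714.
At M' = 302.5: y* = 61.6. Change: 61.6 − 47.7714 = 13.8286.

Δy* = 13.8286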